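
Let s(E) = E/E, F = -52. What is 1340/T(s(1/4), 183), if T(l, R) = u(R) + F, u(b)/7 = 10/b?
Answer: -122610/4723 ≈ -25.960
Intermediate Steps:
s(E) = 1
u(b) = 70/b (u(b) = 7*(10/b) = 70/b)
T(l, R) = -52 + 70/R (T(l, R) = 70/R - 52 = -52 + 70/R)
1340/T(s(1/4), 183) = 1340/(-52 + 70/183) = 1340/(-9446/183) = 1340*(-183/9446) = -122610/4723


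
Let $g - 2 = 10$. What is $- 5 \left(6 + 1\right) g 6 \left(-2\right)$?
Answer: $5040$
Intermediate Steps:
$g = 12$ ($g = 2 + 10 = 12$)
$- 5 \left(6 + 1\right) g 6 \left(-2\right) = - 5 \left(6 + 1\right) 12 \cdot 6 \left(-2\right) = \left(-5\right) 7 \cdot 72 \left(-2\right) = \left(-35\right) 72 \left(-2\right) = \left(-2520\right) \left(-2\right) = 5040$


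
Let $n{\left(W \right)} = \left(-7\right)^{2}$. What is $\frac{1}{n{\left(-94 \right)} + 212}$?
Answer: $\frac{1}{261} \approx 0.0038314$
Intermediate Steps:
$n{\left(W \right)} = 49$
$\frac{1}{n{\left(-94 \right)} + 212} = \frac{1}{49 + 212} = \frac{1}{261}$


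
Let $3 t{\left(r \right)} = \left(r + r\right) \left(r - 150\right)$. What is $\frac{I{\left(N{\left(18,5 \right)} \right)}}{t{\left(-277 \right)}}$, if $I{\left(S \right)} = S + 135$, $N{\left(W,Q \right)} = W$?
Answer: $\frac{459}{236558} \approx 0.0019403$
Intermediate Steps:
$t{\left(r \right)} = \frac{2 r \left(-150 + r\right)}{3}$ ($t{\left(r \right)} = \frac{\left(r + r\right) \left(r - 150\right)}{3} = \frac{2 r \left(-150 + r\right)}{3}$)
$I{\left(S \right)} = 135 + S$
$\frac{I{\left(N{\left(18,5 \right)} \right)}}{t{\left(-277 \right)}} = \frac{135 + 18}{\frac{2}{3} \left(-277\right) \left(-150 - 277\right)} = \frac{153}{\frac{2}{3} \left(-277\right) \left(-427\right)} = \frac{153}{\frac{236558}{3}} = 153 \cdot \frac{3}{236558} = \frac{459}{236558}$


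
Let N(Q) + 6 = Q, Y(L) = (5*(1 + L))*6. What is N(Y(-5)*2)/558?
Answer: -41/93 ≈ -0.44086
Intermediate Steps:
Y(L) = 30 + 30*L (Y(L) = (5 + 5*L)*6 = 30 + 30*L)
N(Q) = -6 + Q
N(Y(-5)*2)/558 = (-6 + (30 + 30*(-5))*2)/558 = (-6 + (30 - 150)*2)/558 = (-6 - 120*2)/558 = (-6 - 240)/558 = (1/558)*(-246) = -41/93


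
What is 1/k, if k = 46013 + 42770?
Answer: 1/88783 ≈ 1.1263e-5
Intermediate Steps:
k = 88783
1/k = 1/88783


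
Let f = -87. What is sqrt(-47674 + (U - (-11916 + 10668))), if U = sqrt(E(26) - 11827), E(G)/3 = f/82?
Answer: sqrt(-312168424 + 410*I*sqrt(3181846))/82 ≈ 0.2524 + 215.47*I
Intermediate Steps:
E(G) = -261/82 (E(G) = 3*(-87/82) = -261/82)
U = 5*I*sqrt(3181846)/82 (U = sqrt(-261/82 - 11827) = sqrt(-970075/82) = 5*I*sqrt(3181846)/82 ≈ 108.77*I)
sqrt(-47674 + (U - (-11916 + 10668))) = sqrt(-47674 + (5*I*sqrt(3181846)/82 - (-11916 + 10668))) = sqrt(-47674 + (5*I*sqrt(3181846)/82 - 1*(-1248))) = sqrt(-47674 + (5*I*sqrt(3181846)/82 + 1248)) = sqrt(-47674 + (1248 + 5*I*sqrt(3181846)/82)) = sqrt(-46426 + 5*I*sqrt(3181846)/82)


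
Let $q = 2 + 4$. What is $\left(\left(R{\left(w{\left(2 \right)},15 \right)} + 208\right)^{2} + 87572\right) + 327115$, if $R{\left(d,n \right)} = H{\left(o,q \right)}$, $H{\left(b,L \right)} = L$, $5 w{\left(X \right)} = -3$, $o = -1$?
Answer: $460483$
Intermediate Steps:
$q = 6$
$w{\left(X \right)} = - \frac{3}{5}$ ($w{\left(X \right)} = \frac{1}{5} \left(-3\right) = - \frac{3}{5}$)
$R{\left(d,n \right)} = 6$
$\left(\left(R{\left(w{\left(2 \right)},15 \right)} + 208\right)^{2} + 87572\right) + 327115 = \left(\left(6 + 208\right)^{2} + 87572\right) + 327115 = \left(214^{2} + 87572\right) + 327115 = \left(45796 + 87572\right) + 327115 = 133368 + 327115 = 460483$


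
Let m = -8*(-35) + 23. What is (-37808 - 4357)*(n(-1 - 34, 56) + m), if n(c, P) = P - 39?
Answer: -13492800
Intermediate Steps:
n(c, P) = -39 + P
m = 303 (m = 280 + 23 = 303)
(-37808 - 4357)*(n(-1 - 34, 56) + m) = (-37808 - 4357)*((-39 + 56) + 303) = -42165*(17 + 303) = -42165*320 = -13492800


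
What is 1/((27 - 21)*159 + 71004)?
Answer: 1/71958 ≈ 1.3897e-5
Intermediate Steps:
1/((27 - 21)*159 + 71004) = 1/(6*159 + 71004) = 1/(954 + 71004) = 1/71958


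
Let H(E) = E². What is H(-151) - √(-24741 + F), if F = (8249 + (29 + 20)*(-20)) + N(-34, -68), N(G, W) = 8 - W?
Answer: 22801 - 2*I*√4349 ≈ 22801.0 - 131.89*I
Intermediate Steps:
F = 7345 (F = (8249 + (29 + 20)*(-20)) + (8 - 1*(-68)) = (8249 + 49*(-20)) + (8 + 68) = (8249 - 980) + 76 = 7269 + 76 = 7345)
H(-151) - √(-24741 + F) = (-151)² - √(-24741 + 7345) = 22801 - √(-17396) = 22801 - 2*I*√4349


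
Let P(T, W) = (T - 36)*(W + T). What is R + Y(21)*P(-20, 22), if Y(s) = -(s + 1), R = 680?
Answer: 3144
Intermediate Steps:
Y(s) = -1 - s (Y(s) = -(1 + s) = -1 - s)
P(T, W) = (-36 + T)*(T + W)
R + Y(21)*P(-20, 22) = 680 + (-1 - 1*21)*((-20)**2 - 36*(-20) - 36*22 - 20*22) = 680 + (-1 - 21)*(400 + 720 - 792 - 440) = 680 - 22*(-112) = 680 + 2464 = 3144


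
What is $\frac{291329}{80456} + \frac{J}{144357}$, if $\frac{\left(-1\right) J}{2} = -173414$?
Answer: $\frac{69959774021}{11614386792} \approx 6.0235$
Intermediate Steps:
$J = 346828$ ($J = \left(-2\right) \left(-173414\right) = 346828$)
$\frac{291329}{80456} + \frac{J}{144357} = \frac{291329}{80456} + \frac{346828}{144357} = \frac{69959774021}{11614386792}$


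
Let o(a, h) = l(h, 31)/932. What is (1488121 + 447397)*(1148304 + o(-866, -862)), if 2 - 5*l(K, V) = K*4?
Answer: 517857527199831/233 ≈ 2.2226e+12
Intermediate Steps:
l(K, V) = 2/5 - 4*K/5 (l(K, V) = 2/5 - K*4/5 = 2/5 - 4*K/5)
o(a, h) = 1/2330 - h/1165 (o(a, h) = (2/5 - 4*h/5)/932 = (2/5 - 4*h/5)*(1/932) = 1/2330 - h/1165)
(1488121 + 447397)*(1148304 + o(-866, -862)) = (1488121 + 447397)*(1148304 + (1/2330 - 1/1165*(-862))) = 1935518*(1148304 + (1/2330 + 862/1165)) = 1935518*(1148304 + 345/466) = 1935518*(535110009/466) = 517857527199831/233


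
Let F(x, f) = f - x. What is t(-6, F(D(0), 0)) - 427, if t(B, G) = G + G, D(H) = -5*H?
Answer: -427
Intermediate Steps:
t(B, G) = 2*G
t(-6, F(D(0), 0)) - 427 = 2*(0 - (-5)*0) - 427 = 2*(0 - 1*0) - 427 = 2*(0 + 0) - 427 = 2*0 - 427 = 0 - 427 = -427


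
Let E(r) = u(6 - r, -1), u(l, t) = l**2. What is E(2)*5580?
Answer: 89280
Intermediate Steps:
E(r) = (6 - r)**2
E(2)*5580 = (-6 + 2)**2*5580 = (-4)**2*5580 = 16*5580 = 89280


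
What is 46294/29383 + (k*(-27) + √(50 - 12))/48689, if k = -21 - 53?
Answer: 2312715800/1430628887 + √38/48689 ≈ 1.6167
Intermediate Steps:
k = -74
46294/29383 + (k*(-27) + √(50 - 12))/48689 = 46294/29383 + (-74*(-27) + √(50 - 12))/48689 = 46294*(1/29383) + (1998 + √38)*(1/48689) = 46294/29383 + (1998/48689 + √38/48689) = 2312715800/1430628887 + √38/48689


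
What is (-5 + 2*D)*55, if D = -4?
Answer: -715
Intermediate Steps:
(-5 + 2*D)*55 = (-5 + 2*(-4))*55 = (-5 - 8)*55 = -13*55 = -715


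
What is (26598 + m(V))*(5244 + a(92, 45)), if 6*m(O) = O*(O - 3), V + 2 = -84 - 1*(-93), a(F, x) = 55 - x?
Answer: 419311232/3 ≈ 1.3977e+8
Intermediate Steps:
V = 7 (V = -2 + (-84 - 1*(-93)) = -2 + (-84 + 93) = -2 + 9 = 7)
m(O) = O*(-3 + O)/6 (m(O) = (O*(O - 3))/6 = (O*(-3 + O))/6 = O*(-3 + O)/6)
(26598 + m(V))*(5244 + a(92, 45)) = (26598 + (⅙)*7*(-3 + 7))*(5244 + (55 - 1*45)) = (26598 + (⅙)*7*4)*(5244 + (55 - 45)) = (26598 + 14/3)*(5244 + 10) = (79808/3)*5254 = 419311232/3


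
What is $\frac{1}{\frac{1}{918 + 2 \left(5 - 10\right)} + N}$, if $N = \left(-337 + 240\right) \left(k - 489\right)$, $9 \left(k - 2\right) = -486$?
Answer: $\frac{908}{47649117} \approx 1.9056 \cdot 10^{-5}$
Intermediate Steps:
$k = -52$ ($k = 2 + \frac{1}{9} \left(-486\right) = 2 - 54 = -52$)
$N = 52477$ ($N = \left(-337 + 240\right) \left(-52 - 489\right) = \left(-97\right) \left(-541\right) = 52477$)
$\frac{1}{\frac{1}{918 + 2 \left(5 - 10\right)} + N} = \frac{1}{\frac{1}{918 + 2 \left(5 - 10\right)} + 52477} = \frac{1}{\frac{1}{918 + 2 \left(-5\right)} + 52477} = \frac{1}{\frac{1}{918 - 10} + 52477} = \frac{1}{\frac{1}{908} + 52477} = \frac{1}{\frac{47649117}{908}} = \frac{908}{47649117}$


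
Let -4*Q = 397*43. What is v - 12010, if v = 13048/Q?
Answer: -205074902/17071 ≈ -12013.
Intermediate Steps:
Q = -17071/4 (Q = -397*43/4 = -¼*17071 = -17071/4 ≈ -4267.8)
v = -52192/17071 (v = 13048/(-17071/4) = 13048*(-4/17071) = -52192/17071 ≈ -3.0574)
v - 12010 = -52192/17071 - 12010 = -205074902/17071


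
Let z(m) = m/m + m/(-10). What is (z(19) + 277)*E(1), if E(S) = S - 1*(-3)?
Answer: 5522/5 ≈ 1104.4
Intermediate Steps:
E(S) = 3 + S (E(S) = S + 3 = 3 + S)
z(m) = 1 - m/10 (z(m) = 1 + m*(-⅒) = 1 - m/10)
(z(19) + 277)*E(1) = ((1 - ⅒*19) + 277)*(3 + 1) = ((1 - 19/10) + 277)*4 = (-9/10 + 277)*4 = (2761/10)*4 = 5522/5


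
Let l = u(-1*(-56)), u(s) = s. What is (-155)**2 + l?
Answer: 24081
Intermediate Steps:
l = 56 (l = -1*(-56) = 56)
(-155)**2 + l = (-155)**2 + 56 = 24025 + 56 = 24081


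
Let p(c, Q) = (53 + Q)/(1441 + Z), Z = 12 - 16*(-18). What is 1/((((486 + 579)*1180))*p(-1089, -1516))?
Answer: -1741/1838552100 ≈ -9.4694e-7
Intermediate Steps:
Z = 300 (Z = 12 + 288 = 300)
p(c, Q) = 53/1741 + Q/1741 (p(c, Q) = (53 + Q)/(1441 + 300) = (53 + Q)/1741 = (53 + Q)*(1/1741) = 53/1741 + Q/1741)
1/((((486 + 579)*1180))*p(-1089, -1516)) = 1/((((486 + 579)*1180))*(53/1741 + (1/1741)*(-1516))) = 1/(((1065*1180))*(53/1741 - 1516/1741)) = 1/(1256700*(-1463/1741)) = (1/1256700)*(-1741/1463) = -1741/1838552100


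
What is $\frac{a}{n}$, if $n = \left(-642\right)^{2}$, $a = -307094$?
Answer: $- \frac{153547}{206082} \approx -0.74508$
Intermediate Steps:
$n = 412164$
$\frac{a}{n} = - \frac{307094}{412164} = \left(-307094\right) \frac{1}{412164} = - \frac{153547}{206082}$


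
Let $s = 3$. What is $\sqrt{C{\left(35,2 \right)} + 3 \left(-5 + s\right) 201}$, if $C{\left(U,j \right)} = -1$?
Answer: $i \sqrt{1207} \approx 34.742 i$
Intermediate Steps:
$\sqrt{C{\left(35,2 \right)} + 3 \left(-5 + s\right) 201} = \sqrt{-1 + 3 \left(-5 + 3\right) 201} = \sqrt{-1 + 3 \left(-2\right) 201} = \sqrt{-1 - 1206} = \sqrt{-1207} = i \sqrt{1207}$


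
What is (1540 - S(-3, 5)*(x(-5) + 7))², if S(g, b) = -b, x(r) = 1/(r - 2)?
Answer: 121440400/49 ≈ 2.4784e+6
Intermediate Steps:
x(r) = 1/(-2 + r)
(1540 - S(-3, 5)*(x(-5) + 7))² = (1540 - (-1*5)*(1/(-2 - 5) + 7))² = (1540 - (-5)*(1/(-7) + 7))² = (1540 - (-5)*(-⅐ + 7))² = (1540 - (-5)*48/7)² = (1540 - 1*(-240/7))² = (1540 + 240/7)² = (11020/7)² = 121440400/49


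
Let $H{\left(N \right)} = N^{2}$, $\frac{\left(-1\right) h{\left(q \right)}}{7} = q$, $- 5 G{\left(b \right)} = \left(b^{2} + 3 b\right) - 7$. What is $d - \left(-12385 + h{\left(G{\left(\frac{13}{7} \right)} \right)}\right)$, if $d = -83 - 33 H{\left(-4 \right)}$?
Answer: $\frac{411991}{35} \approx 11771.0$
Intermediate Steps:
$G{\left(b \right)} = \frac{7}{5} - \frac{3 b}{5} - \frac{b^{2}}{5}$ ($G{\left(b \right)} = - \frac{\left(b^{2} + 3 b\right) - 7}{5} = - \frac{-7 + b^{2} + 3 b}{5} = \frac{7}{5} - \frac{3 b}{5} - \frac{b^{2}}{5}$)
$h{\left(q \right)} = - 7 q$
$d = -611$ ($d = -83 - 33 \left(-4\right)^{2} = -83 - 528 = -611$)
$d - \left(-12385 + h{\left(G{\left(\frac{13}{7} \right)} \right)}\right) = -611 + \left(12385 - - 7 \left(\frac{7}{5} - \frac{3 \cdot \frac{13}{7}}{5} - \frac{\left(\frac{13}{7}\right)^{2}}{5}\right)\right) = -611 + \left(12385 - - 7 \left(\frac{7}{5} - \frac{3 \cdot 13 \cdot \frac{1}{7}}{5} - \frac{\left(13 \cdot \frac{1}{7}\right)^{2}}{5}\right)\right) = -611 + \left(12385 - - 7 \left(\frac{7}{5} - \frac{39}{35} - \frac{\left(\frac{13}{7}\right)^{2}}{5}\right)\right) = -611 + \left(12385 - - 7 \left(\frac{7}{5} - \frac{39}{35} - \frac{169}{245}\right)\right) = -611 + \left(12385 - \left(-7\right) \left(- \frac{99}{245}\right)\right) = -611 + \left(12385 - \frac{99}{35}\right) = -611 + \frac{433376}{35} = \frac{411991}{35}$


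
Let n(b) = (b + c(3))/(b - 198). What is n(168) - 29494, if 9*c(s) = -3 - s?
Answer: -1327481/45 ≈ -29500.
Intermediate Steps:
c(s) = -⅓ - s/9 (c(s) = (-3 - s)/9 = -⅓ - s/9)
n(b) = (-⅔ + b)/(-198 + b) (n(b) = (b + (-⅓ - ⅑*3))/(b - 198) = (b + (-⅓ - ⅓))/(-198 + b) = (b - ⅔)/(-198 + b) = (-⅔ + b)/(-198 + b))
n(168) - 29494 = (-⅔ + 168)/(-198 + 168) - 29494 = (502/3)/(-30) - 29494 = -1/30*502/3 - 29494 = -251/45 - 29494 = -1327481/45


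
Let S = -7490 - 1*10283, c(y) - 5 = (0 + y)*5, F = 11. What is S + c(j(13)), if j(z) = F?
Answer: -17713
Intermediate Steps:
j(z) = 11
c(y) = 5 + 5*y (c(y) = 5 + (0 + y)*5 = 5 + y*5 = 5 + 5*y)
S = -17773 (S = -7490 - 10283 = -17773)
S + c(j(13)) = -17773 + (5 + 5*11) = -17773 + (5 + 55) = -17773 + 60 = -17713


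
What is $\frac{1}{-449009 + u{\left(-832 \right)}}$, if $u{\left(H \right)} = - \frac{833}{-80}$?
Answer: $- \frac{80}{35919887} \approx -2.2272 \cdot 10^{-6}$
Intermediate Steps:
$u{\left(H \right)} = \frac{833}{80}$ ($u{\left(H \right)} = \left(-833\right) \left(- \frac{1}{80}\right) = \frac{833}{80}$)
$\frac{1}{-449009 + u{\left(-832 \right)}} = \frac{1}{-449009 + \frac{833}{80}} = \frac{1}{- \frac{35919887}{80}} = - \frac{80}{35919887}$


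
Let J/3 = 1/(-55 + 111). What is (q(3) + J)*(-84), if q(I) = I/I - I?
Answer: 327/2 ≈ 163.50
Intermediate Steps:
q(I) = 1 - I
J = 3/56 (J = 3/(-55 + 111) = 3/56 ≈ 0.053571)
(q(3) + J)*(-84) = ((1 - 1*3) + 3/56)*(-84) = ((1 - 3) + 3/56)*(-84) = (-2 + 3/56)*(-84) = -109/56*(-84) = 327/2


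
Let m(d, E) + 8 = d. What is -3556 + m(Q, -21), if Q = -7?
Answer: -3571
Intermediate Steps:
m(d, E) = -8 + d
-3556 + m(Q, -21) = -3556 + (-8 - 7) = -3556 - 15 = -3571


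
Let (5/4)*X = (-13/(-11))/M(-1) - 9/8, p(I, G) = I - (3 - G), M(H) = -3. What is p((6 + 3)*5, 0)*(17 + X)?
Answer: 36463/55 ≈ 662.96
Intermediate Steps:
p(I, G) = -3 + G + I (p(I, G) = I + (-3 + G) = -3 + G + I)
X = -401/330 (X = 4*(-13/(-11)/(-3) - 9/8)/5 = 4*(-13*(-1/11)*(-⅓) - 9*⅛)/5 = 4*((13/11)*(-⅓) - 9/8)/5 = 4*(-13/33 - 9/8)/5 = (⅘)*(-401/264) = -401/330 ≈ -1.2152)
p((6 + 3)*5, 0)*(17 + X) = (-3 + 0 + (6 + 3)*5)*(17 - 401/330) = (-3 + 0 + 9*5)*(5209/330) = (-3 + 0 + 45)*(5209/330) = 42*(5209/330) = 36463/55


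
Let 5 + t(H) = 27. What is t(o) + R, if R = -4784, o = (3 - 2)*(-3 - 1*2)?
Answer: -4762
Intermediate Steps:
o = -5 (o = 1*(-3 - 2) = 1*(-5) = -5)
t(H) = 22 (t(H) = -5 + 27 = 22)
t(o) + R = 22 - 4784 = -4762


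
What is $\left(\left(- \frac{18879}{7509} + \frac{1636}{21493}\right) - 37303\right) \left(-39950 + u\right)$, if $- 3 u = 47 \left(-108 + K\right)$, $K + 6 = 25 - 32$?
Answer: $\frac{229115992910805014}{161390937} \approx 1.4196 \cdot 10^{9}$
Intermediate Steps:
$K = -13$ ($K = -6 + \left(25 - 32\right) = -6 - 7 = -13$)
$u = \frac{5687}{3}$ ($u = - \frac{47 \left(-108 - 13\right)}{3} = - \frac{47 \left(-121\right)}{3} = \left(- \frac{1}{3}\right) \left(-5687\right) = \frac{5687}{3} \approx 1895.7$)
$\left(\left(- \frac{18879}{7509} + \frac{1636}{21493}\right) - 37303\right) \left(-39950 + u\right) = \left(\left(- \frac{18879}{7509} + \frac{1636}{21493}\right) - 37303\right) \left(-39950 + \frac{5687}{3}\right) = \left(\left(\left(-18879\right) \frac{1}{7509} + 1636 \cdot \frac{1}{21493}\right) - 37303\right) \left(- \frac{114163}{3}\right) = \left(\left(- \frac{6293}{2503} + \frac{1636}{21493}\right) - 37303\right) \left(- \frac{114163}{3}\right) = \left(- \frac{131160541}{53796979} - 37303\right) \left(- \frac{114163}{3}\right) = \left(- \frac{2006919868178}{53796979}\right) \left(- \frac{114163}{3}\right) = \frac{229115992910805014}{161390937}$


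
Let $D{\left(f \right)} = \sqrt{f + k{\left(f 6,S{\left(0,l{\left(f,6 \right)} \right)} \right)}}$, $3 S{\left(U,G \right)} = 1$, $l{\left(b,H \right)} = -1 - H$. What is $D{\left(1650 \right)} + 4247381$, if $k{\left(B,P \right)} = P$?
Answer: $4247381 + \frac{\sqrt{14853}}{3} \approx 4.2474 \cdot 10^{6}$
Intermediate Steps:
$S{\left(U,G \right)} = \frac{1}{3}$ ($S{\left(U,G \right)} = \frac{1}{3} \cdot 1 = \frac{1}{3}$)
$D{\left(f \right)} = \sqrt{\frac{1}{3} + f}$ ($D{\left(f \right)} = \sqrt{f + \frac{1}{3}} = \sqrt{\frac{1}{3} + f}$)
$D{\left(1650 \right)} + 4247381 = \frac{\sqrt{3 + 9 \cdot 1650}}{3} + 4247381 = \frac{\sqrt{3 + 14850}}{3} + 4247381 = \frac{\sqrt{14853}}{3} + 4247381 = 4247381 + \frac{\sqrt{14853}}{3}$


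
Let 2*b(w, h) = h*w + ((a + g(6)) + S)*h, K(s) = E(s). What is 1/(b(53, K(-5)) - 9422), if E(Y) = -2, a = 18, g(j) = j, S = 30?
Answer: -1/9529 ≈ -0.00010494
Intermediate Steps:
K(s) = -2
b(w, h) = 27*h + h*w/2 (b(w, h) = (h*w + ((18 + 6) + 30)*h)/2 = (h*w + (24 + 30)*h)/2 = (h*w + 54*h)/2 = (54*h + h*w)/2 = 27*h + h*w/2)
1/(b(53, K(-5)) - 9422) = 1/((1/2)*(-2)*(54 + 53) - 9422) = 1/((1/2)*(-2)*107 - 9422) = 1/(-107 - 9422) = 1/(-9529) = -1/9529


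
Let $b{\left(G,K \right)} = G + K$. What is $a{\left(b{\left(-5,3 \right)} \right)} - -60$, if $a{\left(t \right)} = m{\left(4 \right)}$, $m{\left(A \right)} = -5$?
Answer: $55$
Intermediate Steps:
$a{\left(t \right)} = -5$
$a{\left(b{\left(-5,3 \right)} \right)} - -60 = -5 - -60 = -5 + 60 = 55$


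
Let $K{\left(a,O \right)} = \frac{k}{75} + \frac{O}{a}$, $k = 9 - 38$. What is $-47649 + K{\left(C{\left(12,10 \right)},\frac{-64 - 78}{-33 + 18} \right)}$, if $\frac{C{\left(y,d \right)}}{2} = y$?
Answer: $- \frac{42884093}{900} \approx -47649.0$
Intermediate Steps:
$C{\left(y,d \right)} = 2 y$
$k = -29$ ($k = 9 - 38 = -29$)
$K{\left(a,O \right)} = - \frac{29}{75} + \frac{O}{a}$
$-47649 + K{\left(C{\left(12,10 \right)},\frac{-64 - 78}{-33 + 18} \right)} = -47649 - \left(\frac{29}{75} - \frac{\left(-64 - 78\right) \frac{1}{-33 + 18}}{2 \cdot 12}\right) = -47649 - \left(\frac{29}{75} - \frac{\left(-142\right) \frac{1}{-15}}{24}\right) = -47649 - \left(\frac{29}{75} - \left(-142\right) \left(- \frac{1}{15}\right) \frac{1}{24}\right) = -47649 + \left(- \frac{29}{75} + \frac{142}{15} \cdot \frac{1}{24}\right) = -47649 + \left(- \frac{29}{75} + \frac{71}{180}\right) = -47649 + \frac{7}{900} = - \frac{42884093}{900}$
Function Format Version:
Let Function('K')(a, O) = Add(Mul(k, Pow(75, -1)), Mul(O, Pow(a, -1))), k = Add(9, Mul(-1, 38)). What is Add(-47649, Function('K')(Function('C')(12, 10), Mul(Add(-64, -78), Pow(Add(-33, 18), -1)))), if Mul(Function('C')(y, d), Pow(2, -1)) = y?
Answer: Rational(-42884093, 900) ≈ -47649.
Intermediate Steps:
Function('C')(y, d) = Mul(2, y)
k = -29 (k = Add(9, -38) = -29)
Function('K')(a, O) = Add(Rational(-29, 75), Mul(O, Pow(a, -1))) (Function('K')(a, O) = Add(Mul(-29, Pow(75, -1)), Mul(O, Pow(a, -1))) = Add(Mul(-29, Rational(1, 75)), Mul(O, Pow(a, -1))) = Add(Rational(-29, 75), Mul(O, Pow(a, -1))))
Add(-47649, Function('K')(Function('C')(12, 10), Mul(Add(-64, -78), Pow(Add(-33, 18), -1)))) = Add(-47649, Add(Rational(-29, 75), Mul(Mul(Add(-64, -78), Pow(Add(-33, 18), -1)), Pow(Mul(2, 12), -1)))) = Add(-47649, Add(Rational(-29, 75), Mul(Mul(-142, Pow(-15, -1)), Pow(24, -1)))) = Add(-47649, Add(Rational(-29, 75), Mul(Mul(-142, Rational(-1, 15)), Rational(1, 24)))) = Add(-47649, Add(Rational(-29, 75), Mul(Rational(142, 15), Rational(1, 24)))) = Add(-47649, Add(Rational(-29, 75), Rational(71, 180))) = Add(-47649, Rational(7, 900)) = Rational(-42884093, 900)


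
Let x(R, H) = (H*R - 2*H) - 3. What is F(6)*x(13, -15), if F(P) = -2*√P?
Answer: 336*√6 ≈ 823.03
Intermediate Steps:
x(R, H) = -3 - 2*H + H*R (x(R, H) = (-2*H + H*R) - 3 = -3 - 2*H + H*R)
F(6)*x(13, -15) = (-2*√6)*(-3 - 2*(-15) - 15*13) = (-2*√6)*(-3 + 30 - 195) = -2*√6*(-168) = 336*√6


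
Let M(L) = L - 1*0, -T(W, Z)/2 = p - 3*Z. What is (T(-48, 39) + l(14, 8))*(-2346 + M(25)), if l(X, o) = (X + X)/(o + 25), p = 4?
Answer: -1579546/3 ≈ -5.2652e+5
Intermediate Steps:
l(X, o) = 2*X/(25 + o) (l(X, o) = (2*X)/(25 + o) = 2*X/(25 + o))
T(W, Z) = -8 + 6*Z (T(W, Z) = -2*(4 - 3*Z) = -8 + 6*Z)
M(L) = L (M(L) = L + 0 = L)
(T(-48, 39) + l(14, 8))*(-2346 + M(25)) = ((-8 + 6*39) + 2*14/(25 + 8))*(-2346 + 25) = ((-8 + 234) + 2*14/33)*(-2321) = (226 + 2*14*(1/33))*(-2321) = (226 + 28/33)*(-2321) = (7486/33)*(-2321) = -1579546/3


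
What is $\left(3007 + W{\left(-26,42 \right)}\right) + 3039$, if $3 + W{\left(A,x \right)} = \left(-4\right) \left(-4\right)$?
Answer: $6059$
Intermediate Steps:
$W{\left(A,x \right)} = 13$ ($W{\left(A,x \right)} = -3 - -16 = -3 + 16 = 13$)
$\left(3007 + W{\left(-26,42 \right)}\right) + 3039 = \left(3007 + 13\right) + 3039 = 3020 + 3039 = 6059$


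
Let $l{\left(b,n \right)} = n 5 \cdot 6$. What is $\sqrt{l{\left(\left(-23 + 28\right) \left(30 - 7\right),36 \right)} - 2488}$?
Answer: $8 i \sqrt{22} \approx 37.523 i$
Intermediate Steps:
$l{\left(b,n \right)} = 30 n$ ($l{\left(b,n \right)} = 5 n 6 = 30 n$)
$\sqrt{l{\left(\left(-23 + 28\right) \left(30 - 7\right),36 \right)} - 2488} = \sqrt{30 \cdot 36 - 2488} = \sqrt{1080 - 2488} = \sqrt{-1408} = 8 i \sqrt{22}$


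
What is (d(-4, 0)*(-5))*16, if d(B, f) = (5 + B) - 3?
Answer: 160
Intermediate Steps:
d(B, f) = 2 + B
(d(-4, 0)*(-5))*16 = ((2 - 4)*(-5))*16 = -2*(-5)*16 = 10*16 = 160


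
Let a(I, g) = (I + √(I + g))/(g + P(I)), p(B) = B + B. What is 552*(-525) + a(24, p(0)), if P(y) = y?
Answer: -289799 + √6/12 ≈ -2.8980e+5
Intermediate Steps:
p(B) = 2*B
a(I, g) = (I + √(I + g))/(I + g) (a(I, g) = (I + √(I + g))/(g + I) = (I + √(I + g))/(I + g))
552*(-525) + a(24, p(0)) = 552*(-525) + (24 + √(24 + 2*0))/(24 + 2*0) = -289800 + (24 + √(24 + 0))/(24 + 0) = -289800 + (24 + √24)/24 = -289800 + (24 + 2*√6)/24 = -289800 + (1 + √6/12) = -289799 + √6/12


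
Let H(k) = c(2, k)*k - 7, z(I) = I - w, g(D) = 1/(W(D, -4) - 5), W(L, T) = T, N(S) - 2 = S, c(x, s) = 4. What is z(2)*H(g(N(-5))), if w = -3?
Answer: -335/9 ≈ -37.222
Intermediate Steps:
N(S) = 2 + S
g(D) = -1/9 (g(D) = 1/(-4 - 5) = 1/(-9) = -1/9)
z(I) = 3 + I (z(I) = I - 1*(-3) = I + 3 = 3 + I)
H(k) = -7 + 4*k (H(k) = 4*k - 7 = -7 + 4*k)
z(2)*H(g(N(-5))) = (3 + 2)*(-7 + 4*(-1/9)) = 5*(-7 - 4/9) = 5*(-67/9) = -335/9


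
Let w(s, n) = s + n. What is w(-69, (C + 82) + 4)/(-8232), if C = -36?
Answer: 19/8232 ≈ 0.0023081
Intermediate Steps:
w(s, n) = n + s
w(-69, (C + 82) + 4)/(-8232) = (((-36 + 82) + 4) - 69)/(-8232) = ((46 + 4) - 69)*(-1/8232) = (50 - 69)*(-1/8232) = -19*(-1/8232) = 19/8232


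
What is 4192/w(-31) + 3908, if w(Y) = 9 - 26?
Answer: 62244/17 ≈ 3661.4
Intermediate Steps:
w(Y) = -17
4192/w(-31) + 3908 = 4192/(-17) + 3908 = 4192*(-1/17) + 3908 = -4192/17 + 3908 = 62244/17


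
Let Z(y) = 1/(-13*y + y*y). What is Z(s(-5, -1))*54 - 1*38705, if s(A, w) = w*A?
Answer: -774127/20 ≈ -38706.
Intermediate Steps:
s(A, w) = A*w
Z(y) = 1/(y² - 13*y) (Z(y) = 1/(-13*y + y²) = 1/(y² - 13*y))
Z(s(-5, -1))*54 - 1*38705 = (1/(((-5*(-1)))*(-13 - 5*(-1))))*54 - 1*38705 = (1/(5*(-13 + 5)))*54 - 38705 = ((⅕)/(-8))*54 - 38705 = ((⅕)*(-⅛))*54 - 38705 = -1/40*54 - 38705 = -27/20 - 38705 = -774127/20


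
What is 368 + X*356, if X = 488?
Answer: 174096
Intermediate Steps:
368 + X*356 = 368 + 488*356 = 368 + 173728 = 174096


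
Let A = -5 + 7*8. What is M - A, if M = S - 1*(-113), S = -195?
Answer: -133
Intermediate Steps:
M = -82 (M = -195 - 1*(-113) = -195 + 113 = -82)
A = 51 (A = -5 + 56 = 51)
M - A = -82 - 1*51 = -82 - 51 = -133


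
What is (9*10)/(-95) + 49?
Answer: 913/19 ≈ 48.053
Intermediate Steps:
(9*10)/(-95) + 49 = 90*(-1/95) + 49 = -18/19 + 49 = 913/19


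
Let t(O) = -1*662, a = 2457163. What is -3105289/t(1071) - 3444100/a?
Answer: 7627921240907/1626641906 ≈ 4689.4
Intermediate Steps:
t(O) = -662
-3105289/t(1071) - 3444100/a = -3105289/(-662) - 3444100/2457163 = -3105289*(-1/662) - 3444100*1/2457163 = 3105289/662 - 3444100/2457163 = 7627921240907/1626641906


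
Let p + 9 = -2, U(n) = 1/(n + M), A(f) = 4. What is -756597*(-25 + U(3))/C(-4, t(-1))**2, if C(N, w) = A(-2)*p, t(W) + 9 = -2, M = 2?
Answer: 23454507/2420 ≈ 9691.9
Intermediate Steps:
t(W) = -11 (t(W) = -9 - 2 = -11)
U(n) = 1/(2 + n) (U(n) = 1/(n + 2) = 1/(2 + n))
p = -11 (p = -9 - 2 = -11)
C(N, w) = -44 (C(N, w) = 4*(-11) = -44)
-756597*(-25 + U(3))/C(-4, t(-1))**2 = -(-18914925/1936 + 756597/(1936*(2 + 3))) = -756597/(1936/(-25 + 1/5)) = -756597/(1936/(-124/5)) = -756597/(1936*(-5/124)) = -756597/(-2420/31) = -756597*(-31/2420) = 23454507/2420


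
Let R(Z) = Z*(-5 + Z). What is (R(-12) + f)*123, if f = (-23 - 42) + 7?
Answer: 17958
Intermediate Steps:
f = -58 (f = -65 + 7 = -58)
(R(-12) + f)*123 = (-12*(-5 - 12) - 58)*123 = (-12*(-17) - 58)*123 = (204 - 58)*123 = 146*123 = 17958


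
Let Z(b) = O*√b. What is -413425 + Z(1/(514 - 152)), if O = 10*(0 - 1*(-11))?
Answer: -413425 + 55*√362/181 ≈ -4.1342e+5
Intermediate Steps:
O = 110 (O = 10*(0 + 11) = 10*11 = 110)
Z(b) = 110*√b
-413425 + Z(1/(514 - 152)) = -413425 + 110*√(1/(514 - 152)) = -413425 + 110*√(1/362) = -413425 + 110*(√362/362) = -413425 + 55*√362/181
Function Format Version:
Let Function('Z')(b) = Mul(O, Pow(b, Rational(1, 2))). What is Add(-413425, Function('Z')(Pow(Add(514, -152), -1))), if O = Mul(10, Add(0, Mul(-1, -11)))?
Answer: Add(-413425, Mul(Rational(55, 181), Pow(362, Rational(1, 2)))) ≈ -4.1342e+5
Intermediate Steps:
O = 110 (O = Mul(10, Add(0, 11)) = Mul(10, 11) = 110)
Function('Z')(b) = Mul(110, Pow(b, Rational(1, 2)))
Add(-413425, Function('Z')(Pow(Add(514, -152), -1))) = Add(-413425, Mul(110, Pow(Pow(Add(514, -152), -1), Rational(1, 2)))) = Add(-413425, Mul(110, Pow(Pow(362, -1), Rational(1, 2)))) = Add(-413425, Mul(110, Pow(Rational(1, 362), Rational(1, 2)))) = Add(-413425, Mul(110, Mul(Rational(1, 362), Pow(362, Rational(1, 2))))) = Add(-413425, Mul(Rational(55, 181), Pow(362, Rational(1, 2))))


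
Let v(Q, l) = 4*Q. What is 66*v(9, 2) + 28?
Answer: 2404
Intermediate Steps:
66*v(9, 2) + 28 = 66*(4*9) + 28 = 66*36 + 28 = 2376 + 28 = 2404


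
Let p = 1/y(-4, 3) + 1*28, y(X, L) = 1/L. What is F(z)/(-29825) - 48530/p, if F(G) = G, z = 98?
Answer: -1447410288/924575 ≈ -1565.5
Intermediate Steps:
p = 31 (p = 1/(1/3) + 1*28 = 1/(⅓) + 28 = 3 + 28 = 31)
F(z)/(-29825) - 48530/p = 98/(-29825) - 48530/31 = 98*(-1/29825) - 48530*1/31 = -98/29825 - 48530/31 = -1447410288/924575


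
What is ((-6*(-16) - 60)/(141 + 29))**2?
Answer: 324/7225 ≈ 0.044844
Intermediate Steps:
((-6*(-16) - 60)/(141 + 29))**2 = ((96 - 60)/170)**2 = (36*(1/170))**2 = (18/85)**2 = 324/7225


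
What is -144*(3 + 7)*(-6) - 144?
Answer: 8496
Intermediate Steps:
-144*(3 + 7)*(-6) - 144 = -1440*(-6) - 144 = -144*(-60) - 144 = 8640 - 144 = 8496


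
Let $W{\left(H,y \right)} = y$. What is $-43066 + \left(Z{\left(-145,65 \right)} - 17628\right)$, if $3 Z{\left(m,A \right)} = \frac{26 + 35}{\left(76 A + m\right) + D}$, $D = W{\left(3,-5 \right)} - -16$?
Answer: $- \frac{875086031}{14418} \approx -60694.0$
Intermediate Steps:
$D = 11$ ($D = -5 - -16 = -5 + 16 = 11$)
$Z{\left(m,A \right)} = \frac{61}{3 \left(11 + m + 76 A\right)}$ ($Z{\left(m,A \right)} = \frac{\left(26 + 35\right) \frac{1}{\left(76 A + m\right) + 11}}{3} = \frac{61 \frac{1}{\left(m + 76 A\right) + 11}}{3} = \frac{61 \frac{1}{11 + m + 76 A}}{3} = \frac{61}{3 \left(11 + m + 76 A\right)}$)
$-43066 + \left(Z{\left(-145,65 \right)} - 17628\right) = -43066 - \left(17628 - \frac{61}{3 \left(11 - 145 + 76 \cdot 65\right)}\right) = -43066 - \left(17628 - \frac{61}{3 \left(11 - 145 + 4940\right)}\right) = -43066 - \left(17628 - \frac{61}{3 \cdot 4806}\right) = -43066 + \left(\frac{61}{3} \cdot \frac{1}{4806} - 17628\right) = -43066 + \left(\frac{61}{14418} - 17628\right) = -43066 - \frac{254160443}{14418} = - \frac{875086031}{14418}$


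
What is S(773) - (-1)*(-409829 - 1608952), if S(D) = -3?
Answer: -2018784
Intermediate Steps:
S(773) - (-1)*(-409829 - 1608952) = -3 - (-1)*(-409829 - 1608952) = -3 - (-1)*(-2018781) = -3 - 1*2018781 = -3 - 2018781 = -2018784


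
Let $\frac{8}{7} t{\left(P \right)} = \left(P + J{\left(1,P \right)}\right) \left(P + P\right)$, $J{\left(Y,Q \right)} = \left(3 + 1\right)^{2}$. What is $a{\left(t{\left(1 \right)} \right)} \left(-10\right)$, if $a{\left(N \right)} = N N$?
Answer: $- \frac{70805}{8} \approx -8850.6$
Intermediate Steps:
$J{\left(Y,Q \right)} = 16$ ($J{\left(Y,Q \right)} = 4^{2} = 16$)
$t{\left(P \right)} = \frac{7 P \left(16 + P\right)}{4}$ ($t{\left(P \right)} = \frac{7 \left(P + 16\right) \left(P + P\right)}{8} = \frac{7 \left(16 + P\right) 2 P}{8} = \frac{7 \cdot 2 P \left(16 + P\right)}{8} = \frac{7 P \left(16 + P\right)}{4}$)
$a{\left(N \right)} = N^{2}$
$a{\left(t{\left(1 \right)} \right)} \left(-10\right) = \left(\frac{7}{4} \cdot 1 \left(16 + 1\right)\right)^{2} \left(-10\right) = \left(\frac{7}{4} \cdot 1 \cdot 17\right)^{2} \left(-10\right) = \left(\frac{119}{4}\right)^{2} \left(-10\right) = \frac{14161}{16} \left(-10\right) = - \frac{70805}{8}$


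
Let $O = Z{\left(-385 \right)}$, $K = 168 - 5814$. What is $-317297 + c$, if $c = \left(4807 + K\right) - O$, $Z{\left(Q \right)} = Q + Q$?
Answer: $-317366$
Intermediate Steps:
$K = -5646$ ($K = 168 - 5814 = -5646$)
$Z{\left(Q \right)} = 2 Q$
$O = -770$ ($O = 2 \left(-385\right) = -770$)
$c = -69$ ($c = \left(4807 - 5646\right) - -770 = -839 + 770 = -69$)
$-317297 + c = -317297 - 69 = -317366$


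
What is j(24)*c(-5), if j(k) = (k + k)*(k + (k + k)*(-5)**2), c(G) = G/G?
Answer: 58752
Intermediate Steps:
c(G) = 1
j(k) = 102*k**2 (j(k) = (2*k)*(k + (2*k)*25) = (2*k)*(k + 50*k) = (2*k)*(51*k) = 102*k**2)
j(24)*c(-5) = (102*24**2)*1 = (102*576)*1 = 58752*1 = 58752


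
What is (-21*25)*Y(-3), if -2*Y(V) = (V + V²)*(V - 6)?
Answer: -14175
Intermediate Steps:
Y(V) = -(-6 + V)*(V + V²)/2 (Y(V) = -(V + V²)*(V - 6)/2 = -(V + V²)*(-6 + V)/2 = -(-6 + V)*(V + V²)/2)
(-21*25)*Y(-3) = (-21*25)*((½)*(-3)*(6 - 1*(-3)² + 5*(-3))) = -525*(-3)*(6 - 1*9 - 15)/2 = -525*(-3)*(6 - 9 - 15)/2 = -525*(-3)*(-18)/2 = -525*27 = -14175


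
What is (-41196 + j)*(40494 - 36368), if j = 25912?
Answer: -63061784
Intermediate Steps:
(-41196 + j)*(40494 - 36368) = (-41196 + 25912)*(40494 - 36368) = -15284*4126 = -63061784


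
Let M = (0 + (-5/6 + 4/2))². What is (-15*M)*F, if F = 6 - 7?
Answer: 245/12 ≈ 20.417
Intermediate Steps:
F = -1
M = 49/36 (M = (0 + (-5*⅙ + 4*(½)))² = (0 + (-⅚ + 2))² = (0 + 7/6)² = (7/6)² = 49/36 ≈ 1.3611)
(-15*M)*F = -15*49/36*(-1) = -245/12*(-1) = 245/12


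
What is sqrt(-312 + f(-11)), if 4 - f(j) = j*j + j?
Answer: I*sqrt(418) ≈ 20.445*I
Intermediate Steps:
f(j) = 4 - j - j**2 (f(j) = 4 - (j*j + j) = 4 - (j**2 + j) = 4 - (j + j**2) = 4 + (-j - j**2) = 4 - j - j**2)
sqrt(-312 + f(-11)) = sqrt(-312 + (4 - 1*(-11) - 1*(-11)**2)) = sqrt(-312 + (4 + 11 - 1*121)) = sqrt(-312 + (4 + 11 - 121)) = sqrt(-312 - 106) = sqrt(-418) = I*sqrt(418)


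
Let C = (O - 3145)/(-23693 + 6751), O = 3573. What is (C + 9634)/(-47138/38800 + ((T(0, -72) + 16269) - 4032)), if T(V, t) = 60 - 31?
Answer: 1583222360000/2015562895401 ≈ 0.78550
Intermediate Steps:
T(V, t) = 29
C = -214/8471 (C = (3573 - 3145)/(-23693 + 6751) = 428/(-16942) = 428*(-1/16942) = -214/8471 ≈ -0.025263)
(C + 9634)/(-47138/38800 + ((T(0, -72) + 16269) - 4032)) = (-214/8471 + 9634)/(-47138/38800 + ((29 + 16269) - 4032)) = 81609400/(8471*(-47138*1/38800 + (16298 - 4032))) = 81609400/(8471*(-23569/19400 + 12266)) = 81609400/(8471*(237936831/19400)) = (81609400/8471)*(19400/237936831) = 1583222360000/2015562895401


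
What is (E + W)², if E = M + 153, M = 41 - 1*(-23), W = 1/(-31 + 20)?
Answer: 5692996/121 ≈ 47050.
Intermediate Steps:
W = -1/11 (W = 1/(-11) = -1/11 ≈ -0.090909)
M = 64 (M = 41 + 23 = 64)
E = 217 (E = 64 + 153 = 217)
(E + W)² = (217 - 1/11)² = (2386/11)² = 5692996/121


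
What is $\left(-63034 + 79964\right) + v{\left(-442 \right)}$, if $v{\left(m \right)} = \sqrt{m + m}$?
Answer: $16930 + 2 i \sqrt{221} \approx 16930.0 + 29.732 i$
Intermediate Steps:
$v{\left(m \right)} = \sqrt{2} \sqrt{m}$ ($v{\left(m \right)} = \sqrt{2 m} = \sqrt{2} \sqrt{m}$)
$\left(-63034 + 79964\right) + v{\left(-442 \right)} = \left(-63034 + 79964\right) + \sqrt{2} \sqrt{-442} = 16930 + \sqrt{2} i \sqrt{442} = 16930 + 2 i \sqrt{221}$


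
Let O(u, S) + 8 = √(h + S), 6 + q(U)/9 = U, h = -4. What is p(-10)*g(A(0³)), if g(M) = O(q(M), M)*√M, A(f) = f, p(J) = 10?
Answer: 0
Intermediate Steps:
q(U) = -54 + 9*U
O(u, S) = -8 + √(-4 + S)
g(M) = √M*(-8 + √(-4 + M)) (g(M) = (-8 + √(-4 + M))*√M = √M*(-8 + √(-4 + M)))
p(-10)*g(A(0³)) = 10*(√(0³)*(-8 + √(-4 + 0³))) = 10*(√0*(-8 + √(-4 + 0))) = 10*(0*(-8 + √(-4))) = 10*(0*(-8 + 2*I)) = 10*0 = 0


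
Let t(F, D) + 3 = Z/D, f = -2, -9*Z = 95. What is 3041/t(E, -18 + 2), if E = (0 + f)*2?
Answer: -437904/337 ≈ -1299.4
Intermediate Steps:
Z = -95/9 (Z = -⅑*95 = -95/9 ≈ -10.556)
E = -4 (E = (0 - 2)*2 = -2*2 = -4)
t(F, D) = -3 - 95/(9*D)
3041/t(E, -18 + 2) = 3041/(-3 - 95/(9*(-18 + 2))) = 3041/(-3 - 95/9/(-16)) = 3041/(-3 - 95/9*(-1/16)) = 3041/(-3 + 95/144) = 3041/(-337/144) = 3041*(-144/337) = -437904/337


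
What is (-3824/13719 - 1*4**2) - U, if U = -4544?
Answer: 62115808/13719 ≈ 4527.7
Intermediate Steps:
(-3824/13719 - 1*4**2) - U = (-3824/13719 - 1*4**2) - 1*(-4544) = (-3824*1/13719 - 1*16) + 4544 = (-3824/13719 - 16) + 4544 = -223328/13719 + 4544 = 62115808/13719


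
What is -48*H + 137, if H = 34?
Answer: -1495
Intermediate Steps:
-48*H + 137 = -48*34 + 137 = -1632 + 137 = -1495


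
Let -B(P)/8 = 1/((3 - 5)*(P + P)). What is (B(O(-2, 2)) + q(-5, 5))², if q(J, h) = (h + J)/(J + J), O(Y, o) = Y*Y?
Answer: ¼ ≈ 0.25000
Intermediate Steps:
O(Y, o) = Y²
q(J, h) = (J + h)/(2*J) (q(J, h) = (J + h)/((2*J)) = (J + h)*(1/(2*J)) = (J + h)/(2*J))
B(P) = 2/P (B(P) = -8*1/((3 - 5)*(P + P)) = -8*(-1/(4*P)) = -(-2)/P = 2/P)
(B(O(-2, 2)) + q(-5, 5))² = (2/((-2)²) + (½)*(-5 + 5)/(-5))² = (2/4 + (½)*(-⅕)*0)² = (2*(¼) + 0)² = (½ + 0)² = (½)² = ¼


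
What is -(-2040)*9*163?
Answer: 2992680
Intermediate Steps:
-(-2040)*9*163 = -136*(-135)*163 = 18360*163 = 2992680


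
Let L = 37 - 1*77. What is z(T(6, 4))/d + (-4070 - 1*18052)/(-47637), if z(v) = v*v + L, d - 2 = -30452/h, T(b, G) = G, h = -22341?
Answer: -1326671270/198842131 ≈ -6.6720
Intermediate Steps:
L = -40 (L = 37 - 77 = -40)
d = 75134/22341 (d = 2 - 30452/(-22341) = 2 - 30452*(-1/22341) = 2 + 30452/22341 = 75134/22341 ≈ 3.3631)
z(v) = -40 + v**2 (z(v) = v*v - 40 = v**2 - 40 = -40 + v**2)
z(T(6, 4))/d + (-4070 - 1*18052)/(-47637) = (-40 + 4**2)/(75134/22341) + (-4070 - 1*18052)/(-47637) = (-40 + 16)*(22341/75134) + (-4070 - 18052)*(-1/47637) = -24*22341/75134 - 22122*(-1/47637) = -268092/37567 + 2458/5293 = -1326671270/198842131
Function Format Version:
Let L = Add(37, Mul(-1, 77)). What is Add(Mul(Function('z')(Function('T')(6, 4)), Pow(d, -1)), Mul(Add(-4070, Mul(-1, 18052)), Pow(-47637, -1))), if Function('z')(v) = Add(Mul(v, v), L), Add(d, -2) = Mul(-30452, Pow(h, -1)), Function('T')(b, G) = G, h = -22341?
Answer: Rational(-1326671270, 198842131) ≈ -6.6720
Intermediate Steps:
L = -40 (L = Add(37, -77) = -40)
d = Rational(75134, 22341) (d = Add(2, Mul(-30452, Pow(-22341, -1))) = Add(2, Mul(-30452, Rational(-1, 22341))) = Add(2, Rational(30452, 22341)) = Rational(75134, 22341) ≈ 3.3631)
Function('z')(v) = Add(-40, Pow(v, 2)) (Function('z')(v) = Add(Mul(v, v), -40) = Add(Pow(v, 2), -40) = Add(-40, Pow(v, 2)))
Add(Mul(Function('z')(Function('T')(6, 4)), Pow(d, -1)), Mul(Add(-4070, Mul(-1, 18052)), Pow(-47637, -1))) = Add(Mul(Add(-40, Pow(4, 2)), Pow(Rational(75134, 22341), -1)), Mul(Add(-4070, Mul(-1, 18052)), Pow(-47637, -1))) = Add(Mul(Add(-40, 16), Rational(22341, 75134)), Mul(Add(-4070, -18052), Rational(-1, 47637))) = Add(Mul(-24, Rational(22341, 75134)), Mul(-22122, Rational(-1, 47637))) = Add(Rational(-268092, 37567), Rational(2458, 5293)) = Rational(-1326671270, 198842131)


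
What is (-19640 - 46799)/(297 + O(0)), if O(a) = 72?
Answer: -66439/369 ≈ -180.05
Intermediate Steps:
(-19640 - 46799)/(297 + O(0)) = (-19640 - 46799)/(297 + 72) = -66439/369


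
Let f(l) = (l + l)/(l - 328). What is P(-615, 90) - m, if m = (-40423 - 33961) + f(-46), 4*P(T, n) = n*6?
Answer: 13935007/187 ≈ 74519.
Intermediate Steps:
P(T, n) = 3*n/2 (P(T, n) = (n*6)/4 = (6*n)/4 = 3*n/2)
f(l) = 2*l/(-328 + l) (f(l) = (2*l)/(-328 + l) = 2*l/(-328 + l))
m = -13909762/187 (m = (-40423 - 33961) + 2*(-46)/(-328 - 46) = -74384 + 2*(-46)/(-374) = -74384 + 2*(-46)*(-1/374) = -74384 + 46/187 = -13909762/187 ≈ -74384.)
P(-615, 90) - m = (3/2)*90 - 1*(-13909762/187) = 135 + 13909762/187 = 13935007/187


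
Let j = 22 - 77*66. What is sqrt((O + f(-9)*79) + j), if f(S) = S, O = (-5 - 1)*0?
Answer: I*sqrt(5771) ≈ 75.967*I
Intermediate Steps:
O = 0 (O = -6*0 = 0)
j = -5060 (j = 22 - 5082 = -5060)
sqrt((O + f(-9)*79) + j) = sqrt((0 - 9*79) - 5060) = sqrt((0 - 711) - 5060) = sqrt(-711 - 5060) = sqrt(-5771) = I*sqrt(5771)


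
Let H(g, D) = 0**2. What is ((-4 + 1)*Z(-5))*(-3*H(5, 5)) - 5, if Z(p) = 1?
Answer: -5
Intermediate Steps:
H(g, D) = 0
((-4 + 1)*Z(-5))*(-3*H(5, 5)) - 5 = ((-4 + 1)*1)*(-3*0) - 5 = -3*1*0 - 5 = -3*0 - 5 = 0 - 5 = -5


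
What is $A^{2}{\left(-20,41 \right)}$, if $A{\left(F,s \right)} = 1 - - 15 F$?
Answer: $89401$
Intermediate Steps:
$A{\left(F,s \right)} = 1 + 15 F$
$A^{2}{\left(-20,41 \right)} = \left(1 + 15 \left(-20\right)\right)^{2} = \left(1 - 300\right)^{2} = \left(-299\right)^{2} = 89401$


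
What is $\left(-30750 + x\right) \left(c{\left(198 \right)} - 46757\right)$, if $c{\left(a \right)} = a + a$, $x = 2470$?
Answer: $1311089080$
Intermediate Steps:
$c{\left(a \right)} = 2 a$
$\left(-30750 + x\right) \left(c{\left(198 \right)} - 46757\right) = \left(-30750 + 2470\right) \left(2 \cdot 198 - 46757\right) = - 28280 \left(396 - 46757\right) = \left(-28280\right) \left(-46361\right) = 1311089080$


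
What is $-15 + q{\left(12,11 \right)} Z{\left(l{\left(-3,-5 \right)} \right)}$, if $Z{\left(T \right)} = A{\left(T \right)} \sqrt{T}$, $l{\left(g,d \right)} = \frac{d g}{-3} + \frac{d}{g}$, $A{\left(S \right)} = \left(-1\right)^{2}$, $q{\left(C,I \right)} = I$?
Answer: $-15 + \frac{11 i \sqrt{30}}{3} \approx -15.0 + 20.083 i$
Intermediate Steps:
$A{\left(S \right)} = 1$
$l{\left(g,d \right)} = \frac{d}{g} - \frac{d g}{3}$ ($l{\left(g,d \right)} = d g \left(- \frac{1}{3}\right) + \frac{d}{g} = - \frac{d g}{3} + \frac{d}{g} = \frac{d}{g} - \frac{d g}{3}$)
$Z{\left(T \right)} = \sqrt{T}$ ($Z{\left(T \right)} = 1 \sqrt{T} = \sqrt{T}$)
$-15 + q{\left(12,11 \right)} Z{\left(l{\left(-3,-5 \right)} \right)} = -15 + 11 \sqrt{- \frac{5}{-3} - \left(- \frac{5}{3}\right) \left(-3\right)} = -15 + 11 \sqrt{\left(-5\right) \left(- \frac{1}{3}\right) - 5} = -15 + 11 \sqrt{\frac{5}{3} - 5} = -15 + 11 \sqrt{- \frac{10}{3}} = -15 + 11 \frac{i \sqrt{30}}{3} = -15 + \frac{11 i \sqrt{30}}{3}$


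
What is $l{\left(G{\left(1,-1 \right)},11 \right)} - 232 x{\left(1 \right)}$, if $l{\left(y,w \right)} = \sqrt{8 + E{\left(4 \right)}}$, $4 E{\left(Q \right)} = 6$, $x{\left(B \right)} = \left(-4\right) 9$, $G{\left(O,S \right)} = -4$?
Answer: $8352 + \frac{\sqrt{38}}{2} \approx 8355.1$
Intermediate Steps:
$x{\left(B \right)} = -36$
$E{\left(Q \right)} = \frac{3}{2}$ ($E{\left(Q \right)} = \frac{1}{4} \cdot 6 = \frac{3}{2}$)
$l{\left(y,w \right)} = \frac{\sqrt{38}}{2}$ ($l{\left(y,w \right)} = \sqrt{8 + \frac{3}{2}} = \sqrt{\frac{19}{2}} = \frac{\sqrt{38}}{2}$)
$l{\left(G{\left(1,-1 \right)},11 \right)} - 232 x{\left(1 \right)} = \frac{\sqrt{38}}{2} - -8352 = \frac{\sqrt{38}}{2} + 8352 = 8352 + \frac{\sqrt{38}}{2}$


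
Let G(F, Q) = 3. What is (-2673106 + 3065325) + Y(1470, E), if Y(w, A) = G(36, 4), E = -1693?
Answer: 392222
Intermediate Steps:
Y(w, A) = 3
(-2673106 + 3065325) + Y(1470, E) = (-2673106 + 3065325) + 3 = 392219 + 3 = 392222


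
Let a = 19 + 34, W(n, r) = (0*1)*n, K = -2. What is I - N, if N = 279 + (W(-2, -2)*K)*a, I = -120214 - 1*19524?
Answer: -140017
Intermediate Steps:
W(n, r) = 0 (W(n, r) = 0*n = 0)
a = 53
I = -139738 (I = -120214 - 19524 = -139738)
N = 279 (N = 279 + (0*(-2))*53 = 279 + 0*53 = 279 + 0 = 279)
I - N = -139738 - 1*279 = -139738 - 279 = -140017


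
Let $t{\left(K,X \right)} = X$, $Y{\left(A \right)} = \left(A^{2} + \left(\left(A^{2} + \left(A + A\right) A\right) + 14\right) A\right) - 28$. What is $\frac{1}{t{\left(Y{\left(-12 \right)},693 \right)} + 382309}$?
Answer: $\frac{1}{383002} \approx 2.611 \cdot 10^{-6}$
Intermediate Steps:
$Y{\left(A \right)} = -28 + A^{2} + A \left(14 + 3 A^{2}\right)$ ($Y{\left(A \right)} = \left(A^{2} + \left(\left(A^{2} + 2 A A\right) + 14\right) A\right) - 28 = \left(A^{2} + \left(\left(A^{2} + 2 A^{2}\right) + 14\right) A\right) - 28 = \left(A^{2} + \left(3 A^{2} + 14\right) A\right) - 28 = \left(A^{2} + \left(14 + 3 A^{2}\right) A\right) - 28 = \left(A^{2} + A \left(14 + 3 A^{2}\right)\right) - 28 = -28 + A^{2} + A \left(14 + 3 A^{2}\right)$)
$\frac{1}{t{\left(Y{\left(-12 \right)},693 \right)} + 382309} = \frac{1}{693 + 382309} = \frac{1}{383002}$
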